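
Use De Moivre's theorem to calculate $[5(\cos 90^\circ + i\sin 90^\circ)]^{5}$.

By De Moivre: z^n = r^n(cos(nθ) + i sin(nθ))
= 5^5(cos(5*90°) + i sin(5*90°))
= 3125(cos 90° + i sin 90°)
= 3125i


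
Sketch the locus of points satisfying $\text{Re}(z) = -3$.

Re(z) = x where z = x + yi; the equation x = -3 is satisfied by all points with that x-coordinate
Locus: Vertical line x = -3


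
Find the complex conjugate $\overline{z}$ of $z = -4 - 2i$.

If z = a + bi, then conjugate(z) = a - bi
conjugate(-4 - 2i) = -4 + 2i


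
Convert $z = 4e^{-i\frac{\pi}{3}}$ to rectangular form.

a = r cos θ = 4 * 1/2 = 2
b = r sin θ = 4 * -sqrt(3)/2 = -2*sqrt(3)
z = 2 - 2*sqrt(3)i


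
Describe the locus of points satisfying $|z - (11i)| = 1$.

|z - z0| = r describes a circle centered at z0 with radius r
Here z0 = 11i and r = 1
Locus: Circle centered at (0, 11) with radius 1


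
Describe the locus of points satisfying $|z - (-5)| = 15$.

|z - z0| = r describes a circle centered at z0 with radius r
Here z0 = -5 and r = 15
Locus: Circle centered at (-5, 0) with radius 15


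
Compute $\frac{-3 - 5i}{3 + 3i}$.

Multiply numerator and denominator by conjugate (3 - 3i):
= (-3 - 5i)(3 - 3i) / (3^2 + 3^2)
= (-24 - 6i) / 18
Divide through by 6: (-4 - i) / 3
= -4/3 - (1/3)i


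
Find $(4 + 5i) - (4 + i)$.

(4 - 4) + (5 - 1)i = 4i


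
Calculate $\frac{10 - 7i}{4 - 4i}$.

Multiply numerator and denominator by conjugate (4 + 4i):
= (10 - 7i)(4 + 4i) / (4^2 + (-4)^2)
= (68 + 12i) / 32
Divide through by 4: (17 + 3i) / 8
= 17/8 + (3/8)i


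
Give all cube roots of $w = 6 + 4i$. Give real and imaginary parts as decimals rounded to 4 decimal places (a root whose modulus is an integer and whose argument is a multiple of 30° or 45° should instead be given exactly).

|w| = sqrt(52) ≈ 7.211103, arg(w) ≈ 33.690068°
Root modulus = sqrt(52)^(1/3) ≈ 1.931971
Root arguments: θ_k = (arg(w) + 360°k)/3 for k = 0, 1, ..., 2
Compute each root as (root modulus)(cos θ_k + i sin θ_k) using full-precision intermediates, then round to 4 decimal places.
Roots: 1.8950 + 0.3762i, -1.2733 + 1.4530i, -0.6216 - 1.8292i


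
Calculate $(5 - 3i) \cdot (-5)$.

(a1*a2 - b1*b2) + (a1*b2 + b1*a2)i
= (-25 - 0) + (0 + 15)i
= -25 + 15i


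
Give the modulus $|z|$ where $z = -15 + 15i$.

|z| = sqrt(a^2 + b^2) = sqrt((-15)^2 + 15^2) = sqrt(450) = sqrt(450)


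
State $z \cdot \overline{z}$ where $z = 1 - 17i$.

z * conjugate(z) = |z|^2 = a^2 + b^2
= 1^2 + (-17)^2 = 290


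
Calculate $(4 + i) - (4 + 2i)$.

(4 - 4) + (1 - 2)i = -i


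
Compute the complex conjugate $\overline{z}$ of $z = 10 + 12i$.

If z = a + bi, then conjugate(z) = a - bi
conjugate(10 + 12i) = 10 - 12i


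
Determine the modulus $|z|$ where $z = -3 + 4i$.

|z| = sqrt(a^2 + b^2) = sqrt((-3)^2 + 4^2) = sqrt(25) = 5


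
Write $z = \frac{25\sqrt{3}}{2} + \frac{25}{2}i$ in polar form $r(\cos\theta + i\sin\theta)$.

r = |z| = sqrt(a^2 + b^2) = sqrt((25*sqrt(3)/2)^2 + (25/2)^2) = sqrt(1875/4 + 625/4) = sqrt(625) = 25
θ = arctan(b/a) = arctan(12.5/21.6506) (quadrant-adjusted) = 30°
z = 25(cos 30° + i sin 30°)


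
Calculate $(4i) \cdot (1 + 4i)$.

(a1*a2 - b1*b2) + (a1*b2 + b1*a2)i
= (0 - 16) + (0 + 4)i
= -16 + 4i


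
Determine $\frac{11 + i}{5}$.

Divisor is real, so divide each part by 5:
= 11/5 + (1/5)i


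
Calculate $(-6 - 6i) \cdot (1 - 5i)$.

(a1*a2 - b1*b2) + (a1*b2 + b1*a2)i
= (-6 - 30) + (30 + (-6))i
= -36 + 24i


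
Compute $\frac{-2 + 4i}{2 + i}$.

Multiply numerator and denominator by conjugate (2 - i):
= (-2 + 4i)(2 - i) / (2^2 + 1^2)
= (10i) / 5
= 2i


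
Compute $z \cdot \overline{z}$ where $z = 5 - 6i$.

z * conjugate(z) = |z|^2 = a^2 + b^2
= 5^2 + (-6)^2 = 61


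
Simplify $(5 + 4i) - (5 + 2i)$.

(5 - 5) + (4 - 2)i = 2i


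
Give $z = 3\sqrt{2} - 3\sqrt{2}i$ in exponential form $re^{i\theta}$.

r = |z| = sqrt((3*sqrt(2))^2 + (-3*sqrt(2))^2) = sqrt(18 + 18) = sqrt(36) = 6
θ = arctan(b/a) = arctan(-4.2426/4.2426) (quadrant-adjusted) = -45° = -π/4
z = 6e^(-i*π/4)


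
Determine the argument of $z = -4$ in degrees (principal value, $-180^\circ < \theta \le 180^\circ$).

b = 0 and a < 0, so z lies on the negative real axis: θ = 180°


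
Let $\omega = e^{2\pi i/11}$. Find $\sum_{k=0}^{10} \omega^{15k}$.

Let ζ = ω^15 = e^(2πi·15/11). Since 11 ∤ 15, ζ ≠ 1.
Sum = Σ_{k=0}^{10} ζ^k = (ζ^11 - 1)/(ζ - 1) = (ω^{15·11} - 1)/(ζ - 1) = (1 - 1)/(ζ - 1) = 0


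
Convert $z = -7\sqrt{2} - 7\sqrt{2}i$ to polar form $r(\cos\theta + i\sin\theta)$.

r = |z| = sqrt(a^2 + b^2) = sqrt((-7*sqrt(2))^2 + (-7*sqrt(2))^2) = sqrt(98 + 98) = sqrt(196) = 14
θ = arctan(b/a) = arctan(-9.8995/-9.8995) (quadrant-adjusted) = 225°
z = 14(cos 225° + i sin 225°)


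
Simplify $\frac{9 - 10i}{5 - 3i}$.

Multiply numerator and denominator by conjugate (5 + 3i):
= (9 - 10i)(5 + 3i) / (5^2 + (-3)^2)
= (75 - 23i) / 34
= 75/34 - (23/34)i


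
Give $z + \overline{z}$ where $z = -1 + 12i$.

z + conjugate(z) = (a + bi) + (a - bi) = 2a
= 2 * (-1) = -2


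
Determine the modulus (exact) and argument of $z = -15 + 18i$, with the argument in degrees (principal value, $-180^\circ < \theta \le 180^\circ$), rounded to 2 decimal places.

|z| = sqrt((-15)^2 + 18^2) = sqrt(549)
arg(z) = arctan(b/a) = arctan(18/-15) (quadrant-adjusted) = 129.81°


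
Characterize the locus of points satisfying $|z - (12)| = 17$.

|z - z0| = r describes a circle centered at z0 with radius r
Here z0 = 12 and r = 17
Locus: Circle centered at (12, 0) with radius 17


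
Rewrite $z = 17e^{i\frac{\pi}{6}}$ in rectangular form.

a = r cos θ = 17 * sqrt(3)/2 = 17*sqrt(3)/2
b = r sin θ = 17 * 1/2 = 17/2
z = 17*sqrt(3)/2 + (17/2)i


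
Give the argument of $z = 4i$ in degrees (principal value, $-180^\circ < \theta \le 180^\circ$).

a = 0 and b > 0, so z lies on the positive imaginary axis: θ = 90°


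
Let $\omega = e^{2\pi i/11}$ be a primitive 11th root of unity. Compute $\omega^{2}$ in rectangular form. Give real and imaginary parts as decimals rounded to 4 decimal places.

ω^2 = e^(2πi·2/11) = e^(i·4π/11)
= cos(4π/11) + i sin(4π/11)
= 0.4154 + 0.9096i


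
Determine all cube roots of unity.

ω_k = e^(2πik/3) = cos(2πk/3) + i sin(2πk/3) for k = 0, 1, ..., 2
Roots: 1, -1/2 + (sqrt(3)/2)i, -1/2 - (sqrt(3)/2)i


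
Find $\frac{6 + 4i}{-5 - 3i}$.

Multiply numerator and denominator by conjugate (-5 + 3i):
= (6 + 4i)(-5 + 3i) / ((-5)^2 + (-3)^2)
= (-42 - 2i) / 34
Divide through by 2: (-21 - i) / 17
= -21/17 - (1/17)i


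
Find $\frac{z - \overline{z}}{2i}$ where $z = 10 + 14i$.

z - conjugate(z) = 2bi
(z - conjugate(z))/(2i) = 2bi/(2i) = b = 14


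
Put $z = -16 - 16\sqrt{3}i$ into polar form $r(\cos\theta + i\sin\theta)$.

r = |z| = sqrt(a^2 + b^2) = sqrt((-16)^2 + (-16*sqrt(3))^2) = sqrt(256 + 768) = sqrt(1024) = 32
θ = arctan(b/a) = arctan(-27.7128/-16) (quadrant-adjusted) = 240°
z = 32(cos 240° + i sin 240°)


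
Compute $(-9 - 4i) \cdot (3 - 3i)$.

(a1*a2 - b1*b2) + (a1*b2 + b1*a2)i
= (-27 - 12) + (27 + (-12))i
= -39 + 15i


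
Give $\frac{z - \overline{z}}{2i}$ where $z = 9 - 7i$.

z - conjugate(z) = 2bi
(z - conjugate(z))/(2i) = 2bi/(2i) = b = -7


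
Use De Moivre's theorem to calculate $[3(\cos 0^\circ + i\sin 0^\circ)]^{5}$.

By De Moivre: z^n = r^n(cos(nθ) + i sin(nθ))
= 3^5(cos(5*0°) + i sin(5*0°))
= 243(cos 0° + i sin 0°)
= 243


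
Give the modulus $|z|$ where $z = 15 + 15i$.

|z| = sqrt(a^2 + b^2) = sqrt(15^2 + 15^2) = sqrt(450) = sqrt(450)


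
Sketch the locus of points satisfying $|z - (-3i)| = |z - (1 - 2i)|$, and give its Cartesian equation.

|z - z1| = |z - z2| means z is equidistant from z1 and z2,
i.e. the perpendicular bisector of the segment from (0, -3) to (1, -2) (midpoint (1/2, -5/2)).
With z = x + yi, square both sides:
(x - 0)^2 + (y - (-3))^2 = (x - 1)^2 + (y - (-2))^2
The x^2 and y^2 terms cancel: 2x + 2y = 5 - 9 = -4
Simplify: x + y = -2
Locus: Perpendicular bisector of the segment from (0, -3) to (1, -2): the line x + y = -2


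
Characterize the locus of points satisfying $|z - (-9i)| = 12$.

|z - z0| = r describes a circle centered at z0 with radius r
Here z0 = -9i and r = 12
Locus: Circle centered at (0, -9) with radius 12


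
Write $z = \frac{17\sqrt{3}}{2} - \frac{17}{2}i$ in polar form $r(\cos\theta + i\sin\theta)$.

r = |z| = sqrt(a^2 + b^2) = sqrt((17*sqrt(3)/2)^2 + (-17/2)^2) = sqrt(867/4 + 289/4) = sqrt(289) = 17
θ = arctan(b/a) = arctan(-8.5/14.7224) (quadrant-adjusted) = 330°
z = 17(cos 330° + i sin 330°)


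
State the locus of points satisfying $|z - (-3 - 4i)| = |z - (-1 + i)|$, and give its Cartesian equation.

|z - z1| = |z - z2| means z is equidistant from z1 and z2,
i.e. the perpendicular bisector of the segment from (-3, -4) to (-1, 1) (midpoint (-2, -3/2)).
With z = x + yi, square both sides:
(x - (-3))^2 + (y - (-4))^2 = (x - (-1))^2 + (y - 1)^2
The x^2 and y^2 terms cancel: 4x + 10y = 2 - 25 = -23
Simplify: 4x + 10y = -23
Locus: Perpendicular bisector of the segment from (-3, -4) to (-1, 1): the line 4x + 10y = -23


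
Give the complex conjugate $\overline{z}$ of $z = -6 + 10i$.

If z = a + bi, then conjugate(z) = a - bi
conjugate(-6 + 10i) = -6 - 10i


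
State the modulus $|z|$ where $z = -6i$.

|z| = sqrt(a^2 + b^2) = sqrt(0^2 + (-6)^2) = sqrt(36) = 6


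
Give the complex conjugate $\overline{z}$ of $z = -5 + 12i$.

If z = a + bi, then conjugate(z) = a - bi
conjugate(-5 + 12i) = -5 - 12i


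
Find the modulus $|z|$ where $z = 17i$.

|z| = sqrt(a^2 + b^2) = sqrt(0^2 + 17^2) = sqrt(289) = 17


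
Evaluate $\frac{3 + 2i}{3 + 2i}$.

Multiply numerator and denominator by conjugate (3 - 2i):
= (3 + 2i)(3 - 2i) / (3^2 + 2^2)
= (13) / 13
= 1


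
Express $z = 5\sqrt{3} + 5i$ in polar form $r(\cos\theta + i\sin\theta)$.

r = |z| = sqrt(a^2 + b^2) = sqrt((5*sqrt(3))^2 + (5)^2) = sqrt(75 + 25) = sqrt(100) = 10
θ = arctan(b/a) = arctan(5/8.6603) (quadrant-adjusted) = 30°
z = 10(cos 30° + i sin 30°)


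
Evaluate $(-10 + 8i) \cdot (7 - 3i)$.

(a1*a2 - b1*b2) + (a1*b2 + b1*a2)i
= (-70 - (-24)) + (30 + 56)i
= -46 + 86i


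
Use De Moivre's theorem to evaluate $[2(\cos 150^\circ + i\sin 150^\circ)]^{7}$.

By De Moivre: z^n = r^n(cos(nθ) + i sin(nθ))
= 2^7(cos(7*150°) + i sin(7*150°))
= 128(cos 330° + i sin 330°)
= 64*sqrt(3) - 64i


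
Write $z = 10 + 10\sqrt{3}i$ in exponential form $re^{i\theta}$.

r = |z| = sqrt((10)^2 + (10*sqrt(3))^2) = sqrt(100 + 300) = sqrt(400) = 20
θ = arctan(b/a) = arctan(17.3205/10) (quadrant-adjusted) = 60° = π/3
z = 20e^(i*π/3)


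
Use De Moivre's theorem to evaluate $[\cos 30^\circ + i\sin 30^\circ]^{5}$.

By De Moivre: z^n = r^n(cos(nθ) + i sin(nθ))
= 1^5(cos(5*30°) + i sin(5*30°))
= 1(cos 150° + i sin 150°)
= -sqrt(3)/2 + (1/2)i


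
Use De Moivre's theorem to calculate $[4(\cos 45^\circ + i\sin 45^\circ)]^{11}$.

By De Moivre: z^n = r^n(cos(nθ) + i sin(nθ))
= 4^11(cos(11*45°) + i sin(11*45°))
= 4194304(cos 135° + i sin 135°)
= -2097152*sqrt(2) + 2097152*sqrt(2)i


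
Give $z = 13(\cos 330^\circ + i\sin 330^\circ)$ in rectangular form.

a = r cos θ = 13 * sqrt(3)/2 = 13*sqrt(3)/2
b = r sin θ = 13 * -1/2 = -13/2
z = 13*sqrt(3)/2 - (13/2)i


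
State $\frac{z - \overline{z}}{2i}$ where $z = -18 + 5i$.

z - conjugate(z) = 2bi
(z - conjugate(z))/(2i) = 2bi/(2i) = b = 5


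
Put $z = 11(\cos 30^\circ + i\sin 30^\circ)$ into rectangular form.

a = r cos θ = 11 * sqrt(3)/2 = 11*sqrt(3)/2
b = r sin θ = 11 * 1/2 = 11/2
z = 11*sqrt(3)/2 + (11/2)i


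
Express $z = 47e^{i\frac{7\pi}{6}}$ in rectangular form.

a = r cos θ = 47 * -sqrt(3)/2 = -47*sqrt(3)/2
b = r sin θ = 47 * -1/2 = -47/2
z = -47*sqrt(3)/2 - (47/2)i


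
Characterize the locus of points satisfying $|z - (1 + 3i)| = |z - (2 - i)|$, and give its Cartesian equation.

|z - z1| = |z - z2| means z is equidistant from z1 and z2,
i.e. the perpendicular bisector of the segment from (1, 3) to (2, -1) (midpoint (3/2, 1)).
With z = x + yi, square both sides:
(x - 1)^2 + (y - 3)^2 = (x - 2)^2 + (y - (-1))^2
The x^2 and y^2 terms cancel: 2x + (-8)y = 5 - 10 = -5
Simplify: 2x - 8y = -5
Locus: Perpendicular bisector of the segment from (1, 3) to (2, -1): the line 2x - 8y = -5


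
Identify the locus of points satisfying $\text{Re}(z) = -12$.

Re(z) = x where z = x + yi; the equation x = -12 is satisfied by all points with that x-coordinate
Locus: Vertical line x = -12


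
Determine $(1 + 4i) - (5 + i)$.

(1 - 5) + (4 - 1)i = -4 + 3i


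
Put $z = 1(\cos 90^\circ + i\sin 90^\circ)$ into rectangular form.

a = r cos θ = 1 * 0 = 0
b = r sin θ = 1 * 1 = 1
z = i


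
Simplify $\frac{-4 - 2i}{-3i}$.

Multiply numerator and denominator by conjugate (3i):
= (-4 - 2i)(3i) / (0^2 + (-3)^2)
= (6 - 12i) / 9
Divide through by 3: (2 - 4i) / 3
= 2/3 - (4/3)i


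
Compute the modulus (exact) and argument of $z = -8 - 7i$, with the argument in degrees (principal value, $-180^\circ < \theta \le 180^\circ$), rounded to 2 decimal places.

|z| = sqrt((-8)^2 + (-7)^2) = sqrt(113)
arg(z) = arctan(b/a) = arctan(-7/-8) (quadrant-adjusted) = -138.81°


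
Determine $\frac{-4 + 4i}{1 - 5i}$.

Multiply numerator and denominator by conjugate (1 + 5i):
= (-4 + 4i)(1 + 5i) / (1^2 + (-5)^2)
= (-24 - 16i) / 26
Divide through by 2: (-12 - 8i) / 13
= -12/13 - (8/13)i


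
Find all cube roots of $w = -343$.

|w| = 343, arg(w) = 180°
Root modulus = 343^(1/3) = 7
Root arguments: θ_k = (180° + 360°k)/3 for k = 0, 1, ..., 2
Roots: 7/2 + (7*sqrt(3)/2)i, -7, 7/2 - (7*sqrt(3)/2)i


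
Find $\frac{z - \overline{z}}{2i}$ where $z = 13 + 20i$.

z - conjugate(z) = 2bi
(z - conjugate(z))/(2i) = 2bi/(2i) = b = 20


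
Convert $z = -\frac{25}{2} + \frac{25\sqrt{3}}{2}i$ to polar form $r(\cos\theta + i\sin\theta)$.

r = |z| = sqrt(a^2 + b^2) = sqrt((-25/2)^2 + (25*sqrt(3)/2)^2) = sqrt(625/4 + 1875/4) = sqrt(625) = 25
θ = arctan(b/a) = arctan(21.6506/-12.5) (quadrant-adjusted) = 120°
z = 25(cos 120° + i sin 120°)


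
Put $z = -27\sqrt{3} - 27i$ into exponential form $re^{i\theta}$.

r = |z| = sqrt((-27*sqrt(3))^2 + (-27)^2) = sqrt(2187 + 729) = sqrt(2916) = 54
θ = arctan(b/a) = arctan(-27/-46.7654) (quadrant-adjusted) = -150° = -5π/6
z = 54e^(-i*5π/6)


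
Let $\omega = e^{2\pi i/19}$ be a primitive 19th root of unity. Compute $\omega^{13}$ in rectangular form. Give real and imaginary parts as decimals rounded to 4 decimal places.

ω^13 = e^(2πi·13/19) = e^(i·26π/19)
= cos(26π/19) + i sin(26π/19)
= -0.4017 - 0.9158i


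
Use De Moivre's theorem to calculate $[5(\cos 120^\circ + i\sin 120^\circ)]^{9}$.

By De Moivre: z^n = r^n(cos(nθ) + i sin(nθ))
= 5^9(cos(9*120°) + i sin(9*120°))
= 1953125(cos 0° + i sin 0°)
= 1953125


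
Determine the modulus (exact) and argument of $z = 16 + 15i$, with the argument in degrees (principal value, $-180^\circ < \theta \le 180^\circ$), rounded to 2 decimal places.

|z| = sqrt(16^2 + 15^2) = sqrt(481)
arg(z) = arctan(b/a) = arctan(15/16) (quadrant-adjusted) = 43.15°


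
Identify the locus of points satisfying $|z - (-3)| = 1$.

|z - z0| = r describes a circle centered at z0 with radius r
Here z0 = -3 and r = 1
Locus: Circle centered at (-3, 0) with radius 1


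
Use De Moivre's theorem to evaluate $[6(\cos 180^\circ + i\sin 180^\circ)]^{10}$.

By De Moivre: z^n = r^n(cos(nθ) + i sin(nθ))
= 6^10(cos(10*180°) + i sin(10*180°))
= 60466176(cos 0° + i sin 0°)
= 60466176


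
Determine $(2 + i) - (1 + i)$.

(2 - 1) + (1 - 1)i = 1


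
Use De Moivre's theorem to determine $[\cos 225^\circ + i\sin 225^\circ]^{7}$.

By De Moivre: z^n = r^n(cos(nθ) + i sin(nθ))
= 1^7(cos(7*225°) + i sin(7*225°))
= 1(cos 135° + i sin 135°)
= -sqrt(2)/2 + (sqrt(2)/2)i


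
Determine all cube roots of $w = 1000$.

|w| = 1000, arg(w) = 0°
Root modulus = 1000^(1/3) = 10
Root arguments: θ_k = (0° + 360°k)/3 for k = 0, 1, ..., 2
Roots: 10, -5 + 5*sqrt(3)i, -5 - 5*sqrt(3)i


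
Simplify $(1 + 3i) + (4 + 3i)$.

(1 + 4) + (3 + 3)i = 5 + 6i


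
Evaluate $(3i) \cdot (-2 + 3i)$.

(a1*a2 - b1*b2) + (a1*b2 + b1*a2)i
= (0 - 9) + (0 + (-6))i
= -9 - 6i


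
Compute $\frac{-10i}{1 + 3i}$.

Multiply numerator and denominator by conjugate (1 - 3i):
= (-10i)(1 - 3i) / (1^2 + 3^2)
= (-30 - 10i) / 10
= -3 - i


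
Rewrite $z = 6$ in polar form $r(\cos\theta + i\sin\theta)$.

r = |z| = sqrt(a^2 + b^2) = sqrt((6)^2 + (0)^2) = sqrt(36 + 0) = sqrt(36) = 6
b = 0 and a > 0, so z lies on the positive real axis: θ = 0°
z = 6(cos 0° + i sin 0°)


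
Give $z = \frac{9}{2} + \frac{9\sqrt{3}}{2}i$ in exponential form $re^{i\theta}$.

r = |z| = sqrt((9/2)^2 + (9*sqrt(3)/2)^2) = sqrt(81/4 + 243/4) = sqrt(81) = 9
θ = arctan(b/a) = arctan(7.7942/4.5) (quadrant-adjusted) = 60° = π/3
z = 9e^(i*π/3)


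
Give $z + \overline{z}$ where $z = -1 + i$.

z + conjugate(z) = (a + bi) + (a - bi) = 2a
= 2 * (-1) = -2


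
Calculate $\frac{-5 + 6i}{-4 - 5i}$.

Multiply numerator and denominator by conjugate (-4 + 5i):
= (-5 + 6i)(-4 + 5i) / ((-4)^2 + (-5)^2)
= (-10 - 49i) / 41
= -10/41 - (49/41)i


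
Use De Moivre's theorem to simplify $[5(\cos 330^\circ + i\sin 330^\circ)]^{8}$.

By De Moivre: z^n = r^n(cos(nθ) + i sin(nθ))
= 5^8(cos(8*330°) + i sin(8*330°))
= 390625(cos 120° + i sin 120°)
= -390625/2 + (390625*sqrt(3)/2)i


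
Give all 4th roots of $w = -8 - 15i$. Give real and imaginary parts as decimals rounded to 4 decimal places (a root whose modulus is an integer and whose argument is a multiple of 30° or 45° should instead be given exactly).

|w| = 17, arg(w) ≈ 241.927513°
Root modulus = 17^(1/4) ≈ 2.030543
Root arguments: θ_k = (arg(w) + 360°k)/4 for k = 0, 1, ..., 3
Compute each root as (root modulus)(cos θ_k + i sin θ_k) using full-precision intermediates, then round to 4 decimal places.
Roots: 1.0004 + 1.7670i, -1.7670 + 1.0004i, -1.0004 - 1.7670i, 1.7670 - 1.0004i


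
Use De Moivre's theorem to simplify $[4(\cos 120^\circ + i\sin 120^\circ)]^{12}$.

By De Moivre: z^n = r^n(cos(nθ) + i sin(nθ))
= 4^12(cos(12*120°) + i sin(12*120°))
= 16777216(cos 0° + i sin 0°)
= 16777216


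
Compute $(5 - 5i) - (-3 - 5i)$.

(5 - (-3)) + (-5 - (-5))i = 8


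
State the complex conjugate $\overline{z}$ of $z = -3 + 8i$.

If z = a + bi, then conjugate(z) = a - bi
conjugate(-3 + 8i) = -3 - 8i


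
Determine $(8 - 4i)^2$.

(a + bi)^2 = a^2 - b^2 + 2abi
= 8^2 - (-4)^2 + 2*8*(-4)i
= 48 - 64i


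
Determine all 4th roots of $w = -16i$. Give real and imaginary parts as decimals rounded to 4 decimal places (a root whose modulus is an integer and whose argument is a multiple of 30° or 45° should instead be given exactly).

|w| = 16, arg(w) = 270°
Root modulus = 16^(1/4) = 2
Root arguments: θ_k = (270° + 360°k)/4 for k = 0, 1, ..., 3
Compute each root as (root modulus)(cos θ_k + i sin θ_k) using full-precision intermediates, then round to 4 decimal places.
Roots: 0.7654 + 1.8478i, -1.8478 + 0.7654i, -0.7654 - 1.8478i, 1.8478 - 0.7654i


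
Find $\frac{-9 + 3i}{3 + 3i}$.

Multiply numerator and denominator by conjugate (3 - 3i):
= (-9 + 3i)(3 - 3i) / (3^2 + 3^2)
= (-18 + 36i) / 18
= -1 + 2i


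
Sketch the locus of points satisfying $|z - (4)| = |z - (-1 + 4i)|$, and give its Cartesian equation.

|z - z1| = |z - z2| means z is equidistant from z1 and z2,
i.e. the perpendicular bisector of the segment from (4, 0) to (-1, 4) (midpoint (3/2, 2)).
With z = x + yi, square both sides:
(x - 4)^2 + (y - 0)^2 = (x - (-1))^2 + (y - 4)^2
The x^2 and y^2 terms cancel: -10x + 8y = 17 - 16 = 1
Simplify: 10x - 8y = -1
Locus: Perpendicular bisector of the segment from (4, 0) to (-1, 4): the line 10x - 8y = -1


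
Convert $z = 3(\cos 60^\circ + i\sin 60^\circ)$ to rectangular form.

a = r cos θ = 3 * 1/2 = 3/2
b = r sin θ = 3 * sqrt(3)/2 = 3*sqrt(3)/2
z = 3/2 + (3*sqrt(3)/2)i


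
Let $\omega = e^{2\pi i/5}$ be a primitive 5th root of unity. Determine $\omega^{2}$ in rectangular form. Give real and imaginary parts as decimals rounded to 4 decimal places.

ω^2 = e^(2πi·2/5) = e^(i·4π/5)
= cos(4π/5) + i sin(4π/5)
= -0.8090 + 0.5878i


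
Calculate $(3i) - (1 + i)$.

(0 - 1) + (3 - 1)i = -1 + 2i


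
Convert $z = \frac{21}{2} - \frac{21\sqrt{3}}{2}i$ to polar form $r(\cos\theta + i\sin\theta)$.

r = |z| = sqrt(a^2 + b^2) = sqrt((21/2)^2 + (-21*sqrt(3)/2)^2) = sqrt(441/4 + 1323/4) = sqrt(441) = 21
θ = arctan(b/a) = arctan(-18.1865/10.5) (quadrant-adjusted) = 300°
z = 21(cos 300° + i sin 300°)


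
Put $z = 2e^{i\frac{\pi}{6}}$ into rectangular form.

a = r cos θ = 2 * sqrt(3)/2 = sqrt(3)
b = r sin θ = 2 * 1/2 = 1
z = sqrt(3) + i


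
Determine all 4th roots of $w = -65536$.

|w| = 65536, arg(w) = 180°
Root modulus = 65536^(1/4) = 16
Root arguments: θ_k = (180° + 360°k)/4 for k = 0, 1, ..., 3
Roots: 8*sqrt(2) + 8*sqrt(2)i, -8*sqrt(2) + 8*sqrt(2)i, -8*sqrt(2) - 8*sqrt(2)i, 8*sqrt(2) - 8*sqrt(2)i


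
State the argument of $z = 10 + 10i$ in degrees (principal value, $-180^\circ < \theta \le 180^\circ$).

θ = arctan(b/a) = arctan(10/10) (quadrant-adjusted) = 45°


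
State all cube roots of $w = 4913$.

|w| = 4913, arg(w) = 0°
Root modulus = 4913^(1/3) = 17
Root arguments: θ_k = (0° + 360°k)/3 for k = 0, 1, ..., 2
Roots: 17, -17/2 + (17*sqrt(3)/2)i, -17/2 - (17*sqrt(3)/2)i


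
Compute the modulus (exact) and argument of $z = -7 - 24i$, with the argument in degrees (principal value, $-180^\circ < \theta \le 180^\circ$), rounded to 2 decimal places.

|z| = sqrt((-7)^2 + (-24)^2) = 25
arg(z) = arctan(b/a) = arctan(-24/-7) (quadrant-adjusted) = -106.26°


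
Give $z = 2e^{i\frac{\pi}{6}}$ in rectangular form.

a = r cos θ = 2 * sqrt(3)/2 = sqrt(3)
b = r sin θ = 2 * 1/2 = 1
z = sqrt(3) + i


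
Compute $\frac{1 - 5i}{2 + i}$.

Multiply numerator and denominator by conjugate (2 - i):
= (1 - 5i)(2 - i) / (2^2 + 1^2)
= (-3 - 11i) / 5
= -3/5 - (11/5)i


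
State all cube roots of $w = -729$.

|w| = 729, arg(w) = 180°
Root modulus = 729^(1/3) = 9
Root arguments: θ_k = (180° + 360°k)/3 for k = 0, 1, ..., 2
Roots: 9/2 + (9*sqrt(3)/2)i, -9, 9/2 - (9*sqrt(3)/2)i


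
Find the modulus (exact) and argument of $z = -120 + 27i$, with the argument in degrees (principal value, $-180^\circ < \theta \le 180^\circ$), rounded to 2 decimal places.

|z| = sqrt((-120)^2 + 27^2) = 123
arg(z) = arctan(b/a) = arctan(27/-120) (quadrant-adjusted) = 167.32°


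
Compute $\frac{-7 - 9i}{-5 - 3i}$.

Multiply numerator and denominator by conjugate (-5 + 3i):
= (-7 - 9i)(-5 + 3i) / ((-5)^2 + (-3)^2)
= (62 + 24i) / 34
Divide through by 2: (31 + 12i) / 17
= 31/17 + (12/17)i


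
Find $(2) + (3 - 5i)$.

(2 + 3) + (0 + (-5))i = 5 - 5i


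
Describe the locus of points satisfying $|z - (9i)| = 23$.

|z - z0| = r describes a circle centered at z0 with radius r
Here z0 = 9i and r = 23
Locus: Circle centered at (0, 9) with radius 23


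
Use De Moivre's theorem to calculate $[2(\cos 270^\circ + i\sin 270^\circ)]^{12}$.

By De Moivre: z^n = r^n(cos(nθ) + i sin(nθ))
= 2^12(cos(12*270°) + i sin(12*270°))
= 4096(cos 0° + i sin 0°)
= 4096


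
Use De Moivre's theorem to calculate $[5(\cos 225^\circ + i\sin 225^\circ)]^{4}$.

By De Moivre: z^n = r^n(cos(nθ) + i sin(nθ))
= 5^4(cos(4*225°) + i sin(4*225°))
= 625(cos 180° + i sin 180°)
= -625


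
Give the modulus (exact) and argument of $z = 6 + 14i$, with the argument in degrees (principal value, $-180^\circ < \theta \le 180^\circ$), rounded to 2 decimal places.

|z| = sqrt(6^2 + 14^2) = sqrt(232)
arg(z) = arctan(b/a) = arctan(14/6) (quadrant-adjusted) = 66.80°


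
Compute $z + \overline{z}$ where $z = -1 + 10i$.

z + conjugate(z) = (a + bi) + (a - bi) = 2a
= 2 * (-1) = -2


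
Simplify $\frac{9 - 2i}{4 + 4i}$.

Multiply numerator and denominator by conjugate (4 - 4i):
= (9 - 2i)(4 - 4i) / (4^2 + 4^2)
= (28 - 44i) / 32
Divide through by 4: (7 - 11i) / 8
= 7/8 - (11/8)i


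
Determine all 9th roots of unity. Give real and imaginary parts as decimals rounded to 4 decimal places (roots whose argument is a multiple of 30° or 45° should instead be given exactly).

ω_k = e^(2πik/9) = cos(2πk/9) + i sin(2πk/9) for k = 0, 1, ..., 8
Roots: 1, 0.7660 + 0.6428i, 0.1736 + 0.9848i, -1/2 + (sqrt(3)/2)i, -0.9397 + 0.3420i, -0.9397 - 0.3420i, -1/2 - (sqrt(3)/2)i, 0.1736 - 0.9848i, 0.7660 - 0.6428i


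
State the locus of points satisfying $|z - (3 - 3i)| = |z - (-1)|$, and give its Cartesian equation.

|z - z1| = |z - z2| means z is equidistant from z1 and z2,
i.e. the perpendicular bisector of the segment from (3, -3) to (-1, 0) (midpoint (1, -3/2)).
With z = x + yi, square both sides:
(x - 3)^2 + (y - (-3))^2 = (x - (-1))^2 + (y - 0)^2
The x^2 and y^2 terms cancel: -8x + 6y = 1 - 18 = -17
Simplify: 8x - 6y = 17
Locus: Perpendicular bisector of the segment from (3, -3) to (-1, 0): the line 8x - 6y = 17


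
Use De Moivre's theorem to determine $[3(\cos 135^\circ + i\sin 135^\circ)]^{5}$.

By De Moivre: z^n = r^n(cos(nθ) + i sin(nθ))
= 3^5(cos(5*135°) + i sin(5*135°))
= 243(cos 315° + i sin 315°)
= 243*sqrt(2)/2 - (243*sqrt(2)/2)i


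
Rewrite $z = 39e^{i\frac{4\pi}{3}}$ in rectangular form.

a = r cos θ = 39 * -1/2 = -39/2
b = r sin θ = 39 * -sqrt(3)/2 = -39*sqrt(3)/2
z = -39/2 - (39*sqrt(3)/2)i


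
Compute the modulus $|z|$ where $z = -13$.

|z| = sqrt(a^2 + b^2) = sqrt((-13)^2 + 0^2) = sqrt(169) = 13


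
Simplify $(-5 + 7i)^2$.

(a + bi)^2 = a^2 - b^2 + 2abi
= (-5)^2 - 7^2 + 2*(-5)*7i
= -24 - 70i


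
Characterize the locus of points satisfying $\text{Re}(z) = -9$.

Re(z) = x where z = x + yi; the equation x = -9 is satisfied by all points with that x-coordinate
Locus: Vertical line x = -9


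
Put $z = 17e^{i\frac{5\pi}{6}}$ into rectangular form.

a = r cos θ = 17 * -sqrt(3)/2 = -17*sqrt(3)/2
b = r sin θ = 17 * 1/2 = 17/2
z = -17*sqrt(3)/2 + (17/2)i


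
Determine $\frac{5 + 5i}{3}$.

Divisor is real, so divide each part by 3:
= 5/3 + (5/3)i


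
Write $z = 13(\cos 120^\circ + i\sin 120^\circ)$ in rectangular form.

a = r cos θ = 13 * -1/2 = -13/2
b = r sin θ = 13 * sqrt(3)/2 = 13*sqrt(3)/2
z = -13/2 + (13*sqrt(3)/2)i


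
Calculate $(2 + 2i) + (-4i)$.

(2 + 0) + (2 + (-4))i = 2 - 2i


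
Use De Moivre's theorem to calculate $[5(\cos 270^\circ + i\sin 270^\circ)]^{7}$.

By De Moivre: z^n = r^n(cos(nθ) + i sin(nθ))
= 5^7(cos(7*270°) + i sin(7*270°))
= 78125(cos 90° + i sin 90°)
= 78125i


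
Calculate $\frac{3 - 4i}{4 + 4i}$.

Multiply numerator and denominator by conjugate (4 - 4i):
= (3 - 4i)(4 - 4i) / (4^2 + 4^2)
= (-4 - 28i) / 32
Divide through by 4: (-1 - 7i) / 8
= -1/8 - (7/8)i


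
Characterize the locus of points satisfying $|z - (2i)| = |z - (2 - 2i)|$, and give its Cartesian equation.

|z - z1| = |z - z2| means z is equidistant from z1 and z2,
i.e. the perpendicular bisector of the segment from (0, 2) to (2, -2) (midpoint (1, 0)).
With z = x + yi, square both sides:
(x - 0)^2 + (y - 2)^2 = (x - 2)^2 + (y - (-2))^2
The x^2 and y^2 terms cancel: 4x + (-8)y = 8 - 4 = 4
Simplify: x - 2y = 1
Locus: Perpendicular bisector of the segment from (0, 2) to (2, -2): the line x - 2y = 1


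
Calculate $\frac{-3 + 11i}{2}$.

Divisor is real, so divide each part by 2:
= -3/2 + (11/2)i


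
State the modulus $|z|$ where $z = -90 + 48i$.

|z| = sqrt(a^2 + b^2) = sqrt((-90)^2 + 48^2) = sqrt(10404) = 102


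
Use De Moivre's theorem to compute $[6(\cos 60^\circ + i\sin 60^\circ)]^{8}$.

By De Moivre: z^n = r^n(cos(nθ) + i sin(nθ))
= 6^8(cos(8*60°) + i sin(8*60°))
= 1679616(cos 120° + i sin 120°)
= -839808 + 839808*sqrt(3)i


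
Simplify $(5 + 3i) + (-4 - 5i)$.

(5 + (-4)) + (3 + (-5))i = 1 - 2i


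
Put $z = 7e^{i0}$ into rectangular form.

a = r cos θ = 7 * 1 = 7
b = r sin θ = 7 * 0 = 0
z = 7


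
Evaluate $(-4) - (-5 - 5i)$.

(-4 - (-5)) + (0 - (-5))i = 1 + 5i


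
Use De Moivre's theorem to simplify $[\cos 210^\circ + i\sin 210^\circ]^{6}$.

By De Moivre: z^n = r^n(cos(nθ) + i sin(nθ))
= 1^6(cos(6*210°) + i sin(6*210°))
= 1(cos 180° + i sin 180°)
= -1


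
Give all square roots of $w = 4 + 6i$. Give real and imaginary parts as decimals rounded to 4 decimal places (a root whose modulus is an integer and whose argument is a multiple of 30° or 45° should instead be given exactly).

|w| = sqrt(52) ≈ 7.211103, arg(w) ≈ 56.309932°
Root modulus = sqrt(52)^(1/2) ≈ 2.685350
Root arguments: θ_k = (arg(w) + 360°k)/2 for k = 0, 1, ..., 1
Compute each root as (root modulus)(cos θ_k + i sin θ_k) using full-precision intermediates, then round to 4 decimal places.
Roots: 2.3676 + 1.2671i, -2.3676 - 1.2671i


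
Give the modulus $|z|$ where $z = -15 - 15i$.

|z| = sqrt(a^2 + b^2) = sqrt((-15)^2 + (-15)^2) = sqrt(450) = sqrt(450)


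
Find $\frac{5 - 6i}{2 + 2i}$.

Multiply numerator and denominator by conjugate (2 - 2i):
= (5 - 6i)(2 - 2i) / (2^2 + 2^2)
= (-2 - 22i) / 8
Divide through by 2: (-1 - 11i) / 4
= -1/4 - (11/4)i


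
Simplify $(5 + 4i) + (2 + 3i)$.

(5 + 2) + (4 + 3)i = 7 + 7i


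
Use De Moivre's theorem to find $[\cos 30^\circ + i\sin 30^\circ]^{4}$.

By De Moivre: z^n = r^n(cos(nθ) + i sin(nθ))
= 1^4(cos(4*30°) + i sin(4*30°))
= 1(cos 120° + i sin 120°)
= -1/2 + (sqrt(3)/2)i


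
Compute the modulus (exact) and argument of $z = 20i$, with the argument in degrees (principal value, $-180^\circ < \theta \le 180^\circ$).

|z| = sqrt(0^2 + 20^2) = 20
a = 0 and b > 0, so z lies on the positive imaginary axis: arg(z) = 90°


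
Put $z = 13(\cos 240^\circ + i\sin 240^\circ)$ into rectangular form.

a = r cos θ = 13 * -1/2 = -13/2
b = r sin θ = 13 * -sqrt(3)/2 = -13*sqrt(3)/2
z = -13/2 - (13*sqrt(3)/2)i


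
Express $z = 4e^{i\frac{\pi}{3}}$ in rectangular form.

a = r cos θ = 4 * 1/2 = 2
b = r sin θ = 4 * sqrt(3)/2 = 2*sqrt(3)
z = 2 + 2*sqrt(3)i


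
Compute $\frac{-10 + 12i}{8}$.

Divisor is real, so divide each part by 8:
= -5/4 + (3/2)i


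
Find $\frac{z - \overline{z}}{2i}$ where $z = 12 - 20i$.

z - conjugate(z) = 2bi
(z - conjugate(z))/(2i) = 2bi/(2i) = b = -20


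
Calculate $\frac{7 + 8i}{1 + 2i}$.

Multiply numerator and denominator by conjugate (1 - 2i):
= (7 + 8i)(1 - 2i) / (1^2 + 2^2)
= (23 - 6i) / 5
= 23/5 - (6/5)i


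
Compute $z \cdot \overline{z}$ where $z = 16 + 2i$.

z * conjugate(z) = |z|^2 = a^2 + b^2
= 16^2 + 2^2 = 260


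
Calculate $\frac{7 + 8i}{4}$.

Divisor is real, so divide each part by 4:
= 7/4 + 2i


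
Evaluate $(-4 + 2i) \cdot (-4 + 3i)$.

(a1*a2 - b1*b2) + (a1*b2 + b1*a2)i
= (16 - 6) + (-12 + (-8))i
= 10 - 20i


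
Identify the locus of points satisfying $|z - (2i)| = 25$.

|z - z0| = r describes a circle centered at z0 with radius r
Here z0 = 2i and r = 25
Locus: Circle centered at (0, 2) with radius 25


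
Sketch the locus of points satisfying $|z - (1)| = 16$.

|z - z0| = r describes a circle centered at z0 with radius r
Here z0 = 1 and r = 16
Locus: Circle centered at (1, 0) with radius 16


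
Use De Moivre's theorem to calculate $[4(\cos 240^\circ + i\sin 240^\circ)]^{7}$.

By De Moivre: z^n = r^n(cos(nθ) + i sin(nθ))
= 4^7(cos(7*240°) + i sin(7*240°))
= 16384(cos 240° + i sin 240°)
= -8192 - 8192*sqrt(3)i


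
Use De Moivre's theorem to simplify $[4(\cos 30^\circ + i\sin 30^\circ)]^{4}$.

By De Moivre: z^n = r^n(cos(nθ) + i sin(nθ))
= 4^4(cos(4*30°) + i sin(4*30°))
= 256(cos 120° + i sin 120°)
= -128 + 128*sqrt(3)i


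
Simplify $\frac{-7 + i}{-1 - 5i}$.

Multiply numerator and denominator by conjugate (-1 + 5i):
= (-7 + i)(-1 + 5i) / ((-1)^2 + (-5)^2)
= (2 - 36i) / 26
Divide through by 2: (1 - 18i) / 13
= 1/13 - (18/13)i


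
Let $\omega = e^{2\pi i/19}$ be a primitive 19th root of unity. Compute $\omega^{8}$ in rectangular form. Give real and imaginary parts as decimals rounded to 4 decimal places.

ω^8 = e^(2πi·8/19) = e^(i·16π/19)
= cos(16π/19) + i sin(16π/19)
= -0.8795 + 0.4759i


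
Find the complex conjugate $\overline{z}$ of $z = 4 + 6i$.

If z = a + bi, then conjugate(z) = a - bi
conjugate(4 + 6i) = 4 - 6i


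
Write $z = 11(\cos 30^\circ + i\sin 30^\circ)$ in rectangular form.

a = r cos θ = 11 * sqrt(3)/2 = 11*sqrt(3)/2
b = r sin θ = 11 * 1/2 = 11/2
z = 11*sqrt(3)/2 + (11/2)i


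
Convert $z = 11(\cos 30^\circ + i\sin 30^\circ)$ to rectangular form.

a = r cos θ = 11 * sqrt(3)/2 = 11*sqrt(3)/2
b = r sin θ = 11 * 1/2 = 11/2
z = 11*sqrt(3)/2 + (11/2)i


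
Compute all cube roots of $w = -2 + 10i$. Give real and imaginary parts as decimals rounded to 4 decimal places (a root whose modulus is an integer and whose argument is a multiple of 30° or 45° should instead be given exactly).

|w| = sqrt(104) ≈ 10.198039, arg(w) ≈ 101.309932°
Root modulus = sqrt(104)^(1/3) ≈ 2.168564
Root arguments: θ_k = (arg(w) + 360°k)/3 for k = 0, 1, ..., 2
Compute each root as (root modulus)(cos θ_k + i sin θ_k) using full-precision intermediates, then round to 4 decimal places.
Roots: 1.8027 + 1.2054i, -1.9453 + 0.9585i, 0.1426 - 2.1639i


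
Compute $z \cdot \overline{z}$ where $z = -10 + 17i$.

z * conjugate(z) = |z|^2 = a^2 + b^2
= (-10)^2 + 17^2 = 389


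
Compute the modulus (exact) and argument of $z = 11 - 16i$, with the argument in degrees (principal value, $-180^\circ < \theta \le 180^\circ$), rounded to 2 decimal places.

|z| = sqrt(11^2 + (-16)^2) = sqrt(377)
arg(z) = arctan(b/a) = arctan(-16/11) (quadrant-adjusted) = -55.49°


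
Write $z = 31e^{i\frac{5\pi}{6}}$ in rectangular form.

a = r cos θ = 31 * -sqrt(3)/2 = -31*sqrt(3)/2
b = r sin θ = 31 * 1/2 = 31/2
z = -31*sqrt(3)/2 + (31/2)i


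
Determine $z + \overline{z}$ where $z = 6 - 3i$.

z + conjugate(z) = (a + bi) + (a - bi) = 2a
= 2 * 6 = 12


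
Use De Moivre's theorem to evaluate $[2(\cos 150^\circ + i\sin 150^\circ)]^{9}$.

By De Moivre: z^n = r^n(cos(nθ) + i sin(nθ))
= 2^9(cos(9*150°) + i sin(9*150°))
= 512(cos 270° + i sin 270°)
= -512i


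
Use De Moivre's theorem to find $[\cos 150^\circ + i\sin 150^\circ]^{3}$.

By De Moivre: z^n = r^n(cos(nθ) + i sin(nθ))
= 1^3(cos(3*150°) + i sin(3*150°))
= 1(cos 90° + i sin 90°)
= i


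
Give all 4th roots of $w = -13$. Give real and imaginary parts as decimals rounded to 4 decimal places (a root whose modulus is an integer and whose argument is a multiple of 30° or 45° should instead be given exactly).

|w| = 13, arg(w) = 180°
Root modulus = 13^(1/4) ≈ 1.898829
Root arguments: θ_k = (180° + 360°k)/4 for k = 0, 1, ..., 3
Compute each root as (root modulus)(cos θ_k + i sin θ_k) using full-precision intermediates, then round to 4 decimal places.
Roots: 1.3427 + 1.3427i, -1.3427 + 1.3427i, -1.3427 - 1.3427i, 1.3427 - 1.3427i


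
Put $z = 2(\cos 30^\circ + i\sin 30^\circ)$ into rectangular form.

a = r cos θ = 2 * sqrt(3)/2 = sqrt(3)
b = r sin θ = 2 * 1/2 = 1
z = sqrt(3) + i


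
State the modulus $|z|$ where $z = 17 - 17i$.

|z| = sqrt(a^2 + b^2) = sqrt(17^2 + (-17)^2) = sqrt(578) = sqrt(578)


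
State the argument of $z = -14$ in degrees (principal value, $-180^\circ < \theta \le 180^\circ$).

b = 0 and a < 0, so z lies on the negative real axis: θ = 180°


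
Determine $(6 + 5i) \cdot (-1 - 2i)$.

(a1*a2 - b1*b2) + (a1*b2 + b1*a2)i
= (-6 - (-10)) + (-12 + (-5))i
= 4 - 17i


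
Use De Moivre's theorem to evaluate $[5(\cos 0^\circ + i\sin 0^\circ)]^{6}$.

By De Moivre: z^n = r^n(cos(nθ) + i sin(nθ))
= 5^6(cos(6*0°) + i sin(6*0°))
= 15625(cos 0° + i sin 0°)
= 15625


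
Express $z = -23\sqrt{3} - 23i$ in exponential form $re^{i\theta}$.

r = |z| = sqrt((-23*sqrt(3))^2 + (-23)^2) = sqrt(1587 + 529) = sqrt(2116) = 46
θ = arctan(b/a) = arctan(-23/-39.8372) (quadrant-adjusted) = -150° = -5π/6
z = 46e^(-i*5π/6)


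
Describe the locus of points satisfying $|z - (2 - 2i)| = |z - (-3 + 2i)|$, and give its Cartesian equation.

|z - z1| = |z - z2| means z is equidistant from z1 and z2,
i.e. the perpendicular bisector of the segment from (2, -2) to (-3, 2) (midpoint (-1/2, 0)).
With z = x + yi, square both sides:
(x - 2)^2 + (y - (-2))^2 = (x - (-3))^2 + (y - 2)^2
The x^2 and y^2 terms cancel: -10x + 8y = 13 - 8 = 5
Simplify: 10x - 8y = -5
Locus: Perpendicular bisector of the segment from (2, -2) to (-3, 2): the line 10x - 8y = -5


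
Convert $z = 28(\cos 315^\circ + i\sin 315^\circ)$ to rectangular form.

a = r cos θ = 28 * sqrt(2)/2 = 14*sqrt(2)
b = r sin θ = 28 * -sqrt(2)/2 = -14*sqrt(2)
z = 14*sqrt(2) - 14*sqrt(2)i


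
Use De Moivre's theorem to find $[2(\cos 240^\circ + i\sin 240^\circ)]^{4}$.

By De Moivre: z^n = r^n(cos(nθ) + i sin(nθ))
= 2^4(cos(4*240°) + i sin(4*240°))
= 16(cos 240° + i sin 240°)
= -8 - 8*sqrt(3)i


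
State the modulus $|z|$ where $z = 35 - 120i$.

|z| = sqrt(a^2 + b^2) = sqrt(35^2 + (-120)^2) = sqrt(15625) = 125


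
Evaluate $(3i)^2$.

(a + bi)^2 = a^2 - b^2 + 2abi
= 0^2 - 3^2 + 2*0*3i
= -9


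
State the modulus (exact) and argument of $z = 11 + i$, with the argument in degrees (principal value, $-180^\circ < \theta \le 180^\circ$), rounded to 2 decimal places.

|z| = sqrt(11^2 + 1^2) = sqrt(122)
arg(z) = arctan(b/a) = arctan(1/11) (quadrant-adjusted) = 5.19°


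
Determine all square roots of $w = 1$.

|w| = 1, arg(w) = 0°
Root modulus = 1^(1/2) = 1
Root arguments: θ_k = (0° + 360°k)/2 for k = 0, 1, ..., 1
Roots: 1, -1


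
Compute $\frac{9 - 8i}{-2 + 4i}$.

Multiply numerator and denominator by conjugate (-2 - 4i):
= (9 - 8i)(-2 - 4i) / ((-2)^2 + 4^2)
= (-50 - 20i) / 20
Divide through by 10: (-5 - 2i) / 2
= -5/2 - i


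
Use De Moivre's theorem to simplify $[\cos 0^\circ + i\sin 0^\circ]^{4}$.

By De Moivre: z^n = r^n(cos(nθ) + i sin(nθ))
= 1^4(cos(4*0°) + i sin(4*0°))
= 1(cos 0° + i sin 0°)
= 1


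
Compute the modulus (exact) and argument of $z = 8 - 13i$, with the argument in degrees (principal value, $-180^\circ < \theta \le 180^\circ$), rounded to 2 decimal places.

|z| = sqrt(8^2 + (-13)^2) = sqrt(233)
arg(z) = arctan(b/a) = arctan(-13/8) (quadrant-adjusted) = -58.39°


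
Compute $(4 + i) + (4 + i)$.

(4 + 4) + (1 + 1)i = 8 + 2i


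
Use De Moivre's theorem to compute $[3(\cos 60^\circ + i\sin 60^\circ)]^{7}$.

By De Moivre: z^n = r^n(cos(nθ) + i sin(nθ))
= 3^7(cos(7*60°) + i sin(7*60°))
= 2187(cos 60° + i sin 60°)
= 2187/2 + (2187*sqrt(3)/2)i


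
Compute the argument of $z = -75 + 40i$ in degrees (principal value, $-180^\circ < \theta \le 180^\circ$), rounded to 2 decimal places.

θ = arctan(b/a) = arctan(40/-75) (quadrant-adjusted) = 151.93°


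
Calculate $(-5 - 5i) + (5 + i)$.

(-5 + 5) + (-5 + 1)i = -4i


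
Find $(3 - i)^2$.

(a + bi)^2 = a^2 - b^2 + 2abi
= 3^2 - (-1)^2 + 2*3*(-1)i
= 8 - 6i


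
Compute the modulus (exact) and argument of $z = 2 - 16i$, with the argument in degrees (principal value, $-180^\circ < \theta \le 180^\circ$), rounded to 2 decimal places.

|z| = sqrt(2^2 + (-16)^2) = sqrt(260)
arg(z) = arctan(b/a) = arctan(-16/2) (quadrant-adjusted) = -82.87°


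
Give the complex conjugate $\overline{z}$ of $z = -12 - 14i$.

If z = a + bi, then conjugate(z) = a - bi
conjugate(-12 - 14i) = -12 + 14i
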